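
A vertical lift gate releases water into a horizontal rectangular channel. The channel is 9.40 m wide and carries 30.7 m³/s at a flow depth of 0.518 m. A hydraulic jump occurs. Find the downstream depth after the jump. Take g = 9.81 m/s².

y₂ = 1.81 m

q = Q/b = 30.7/9.40 = 3.27 m²/s; V₁ = q/y₁ = 6.30 m/s. Fr₁ = V₁/√(g·y₁) = 2.80.
Conjugate-depth relation: y₂/y₁ = ½[√(1 + 8Fr₁²) − 1] = ½[√63.58 − 1] = 3.49.
y₂ = 3.49 × 0.518 = 1.81 m.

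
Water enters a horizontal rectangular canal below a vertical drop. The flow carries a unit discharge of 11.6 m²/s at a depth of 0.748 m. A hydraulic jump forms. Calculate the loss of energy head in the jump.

ΔE = 7.10 m

V₁ = q/y₁ = 11.6/0.748 = 15.5 m/s. Fr₁ = V₁/√(g·y₁) = 15.5/√(9.81×0.748) = 5.72.
By Bélanger, y₂/y₁ = ½[√(1 + 8Fr₁²) − 1] = ½[√263.2 − 1] = 7.61.
y₂ = 7.61 × 0.748 = 5.69 m.
Head loss: ΔE = (y₂ − y₁)³/(4y₁y₂) = (5.69 − 0.748)³/(4×0.748×5.69) = 121/17.0 = 7.10 m.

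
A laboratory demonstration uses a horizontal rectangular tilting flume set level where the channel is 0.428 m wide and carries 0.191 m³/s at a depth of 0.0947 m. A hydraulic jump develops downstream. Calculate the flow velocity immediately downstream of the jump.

q = Q/b = 0.191/0.428 = 0.446 m²/s; V₁ = q/y₁ = 4.71 m/s. Fr₁ = V₁/√(g·y₁) = 4.89.
Sequent-depth ratio: y₂/y₁ = ½[√(1 + 8Fr₁²) − 1] = ½[√192.2 − 1] = 6.43.
y₂ = 6.43 × 0.0947 = 0.609 m.
V₂ = q/y₂ = 0.446/0.609 = 0.733 m/s.

V₂ = 0.733 m/s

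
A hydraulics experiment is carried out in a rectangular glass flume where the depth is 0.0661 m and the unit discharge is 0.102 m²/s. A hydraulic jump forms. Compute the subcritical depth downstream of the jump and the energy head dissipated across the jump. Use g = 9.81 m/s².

y₂ = 0.149 m; ΔE = 0.0145 m

V₁ = q/y₁ = 0.102/0.0661 = 1.54 m/s. Fr₁ = V₁/√(g·y₁) = 1.54/√(9.81×0.0661) = 1.92.
By Bélanger, y₂/y₁ = ½[√(1 + 8Fr₁²) − 1] = ½[√30.38 − 1] = 2.26.
y₂ = 2.26 × 0.0661 = 0.149 m.
V₂ = q/y₂ = 0.102/0.149 = 0.684 m/s. E₁ = y₁ + V₁²/2g = 0.187 m; E₂ = y₂ + V₂²/2g = 0.173 m. ΔE = E₁ − E₂ = 0.0145 m.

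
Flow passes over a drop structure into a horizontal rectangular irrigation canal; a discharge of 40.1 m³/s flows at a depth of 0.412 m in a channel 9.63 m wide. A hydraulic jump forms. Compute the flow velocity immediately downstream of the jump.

V₂ = 1.53 m/s

q = Q/b = 40.1/9.63 = 4.16 m²/s; V₁ = q/y₁ = 10.1 m/s. Fr₁ = V₁/√(g·y₁) = 5.03.
By Bélanger, y₂/y₁ = ½[√(1 + 8Fr₁²) − 1] = ½[√203.2 − 1] = 6.63.
y₂ = 6.63 × 0.412 = 2.73 m.
V₂ = q/y₂ = 4.16/2.73 = 1.53 m/s.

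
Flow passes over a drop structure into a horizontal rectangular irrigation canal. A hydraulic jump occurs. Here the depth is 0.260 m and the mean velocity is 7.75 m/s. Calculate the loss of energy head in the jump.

Fr₁ = V₁/√(g·y₁) = 7.75/√(9.81×0.260) = 4.85.
Sequent-depth ratio: y₂/y₁ = ½[√(1 + 8Fr₁²) − 1] = ½[√189.4 − 1] = 6.38.
y₂ = 6.38 × 0.260 = 1.66 m.
Head loss: ΔE = (y₂ − y₁)³/(4y₁y₂) = (1.66 − 0.260)³/(4×0.260×1.66) = 2.74/1.73 = 1.59 m.

ΔE = 1.59 m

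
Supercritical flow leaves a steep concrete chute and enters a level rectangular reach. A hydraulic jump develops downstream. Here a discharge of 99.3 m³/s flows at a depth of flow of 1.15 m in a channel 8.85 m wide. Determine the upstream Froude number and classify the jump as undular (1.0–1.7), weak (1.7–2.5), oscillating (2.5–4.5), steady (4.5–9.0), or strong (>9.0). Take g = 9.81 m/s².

Fr₁ = 2.90; oscillating jump

q = Q/b = 99.3/8.85 = 11.2 m²/s; V₁ = q/y₁ = 9.76 m/s. Fr₁ = V₁/√(g·y₁) = 2.90.
Fr₁ = 2.90 lies in the oscillating range.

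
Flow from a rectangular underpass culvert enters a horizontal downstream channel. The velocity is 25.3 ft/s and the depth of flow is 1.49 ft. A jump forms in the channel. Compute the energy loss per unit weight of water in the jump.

ΔE = 3.99 ft

Fr₁ = V₁/√(g·y₁) = 25.3/√(32.2×1.49) = 3.65.
From the momentum equation for a rectangular channel, y₂/y₁ = ½[√(1 + 8Fr₁²) − 1] = ½[√107.7 − 1] = 4.69.
y₂ = 4.69 × 1.49 = 6.99 ft.
q = V₁·y₁ = 25.3 × 1.49 = 37.7 ft²/s. V₂ = q/y₂ = 37.7/6.99 = 5.39 ft/s. E₁ = y₁ + V₁²/2g = 11.4 ft; E₂ = y₂ + V₂²/2g = 7.44 ft. ΔE = E₁ − E₂ = 3.99 ft.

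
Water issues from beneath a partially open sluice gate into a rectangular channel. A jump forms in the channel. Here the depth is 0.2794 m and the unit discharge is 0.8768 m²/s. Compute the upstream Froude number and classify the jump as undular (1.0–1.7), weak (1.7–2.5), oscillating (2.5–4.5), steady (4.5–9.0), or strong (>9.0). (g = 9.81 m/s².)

Fr₁ = 1.896; weak jump

V₁ = q/y₁ = 0.8768/0.2794 = 3.138 m/s. Fr₁ = V₁/√(g·y₁) = 3.138/√(9.81×0.2794) = 1.896.
Fr₁ = 1.896 lies in the weak range.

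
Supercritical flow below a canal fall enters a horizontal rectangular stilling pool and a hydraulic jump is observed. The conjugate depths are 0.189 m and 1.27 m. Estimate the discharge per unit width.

q = 1.31 m²/s

For a rectangular channel the momentum equation gives q² = ½·g·y₁·y₂·(y₁ + y₂) = ½×9.81×0.189×1.27×1.46 = 1.72.
q = √1.72 = 1.31 m²/s.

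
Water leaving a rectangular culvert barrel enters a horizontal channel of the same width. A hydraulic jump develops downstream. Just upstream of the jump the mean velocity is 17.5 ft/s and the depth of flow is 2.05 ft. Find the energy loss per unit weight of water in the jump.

Fr₁ = V₁/√(g·y₁) = 17.5/√(32.2×2.05) = 2.15.
Sequent-depth ratio: y₂/y₁ = ½[√(1 + 8Fr₁²) − 1] = ½[√38.12 − 1] = 2.59.
y₂ = 2.59 × 2.05 = 5.30 ft.
q = V₁·y₁ = 17.5 × 2.05 = 35.9 ft²/s. V₂ = q/y₂ = 35.9/5.30 = 6.76 ft/s. E₁ = y₁ + V₁²/2g = 6.81 ft; E₂ = y₂ + V₂²/2g = 6.01 ft. ΔE = E₁ − E₂ = 0.792 ft.

ΔE = 0.792 ft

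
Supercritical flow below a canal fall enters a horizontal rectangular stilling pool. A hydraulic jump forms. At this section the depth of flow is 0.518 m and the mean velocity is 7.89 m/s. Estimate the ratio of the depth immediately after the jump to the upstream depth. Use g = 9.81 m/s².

Fr₁ = V₁/√(g·y₁) = 7.89/√(9.81×0.518) = 3.50.
From the momentum equation for a rectangular channel, y₂/y₁ = ½[√(1 + 8Fr₁²) − 1] = ½[√99.00 − 1] = 4.48.

y₂/y₁ = 4.48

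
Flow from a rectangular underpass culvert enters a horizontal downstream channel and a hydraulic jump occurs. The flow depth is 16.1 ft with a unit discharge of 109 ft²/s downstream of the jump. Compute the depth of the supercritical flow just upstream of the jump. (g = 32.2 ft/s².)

V₂ = q/y₂ = 109/16.1 = 6.77 ft/s; Fr₂ = V₂/√(g·y₂) = 0.297.
The Bélanger relation is symmetric: y₁/y₂ = ½[√(1 + 8Fr₂²) − 1] = ½[√1.707 − 1] = 0.153.
y₁ = 0.153 × 16.1 = 2.47 ft.

y₁ = 2.47 ft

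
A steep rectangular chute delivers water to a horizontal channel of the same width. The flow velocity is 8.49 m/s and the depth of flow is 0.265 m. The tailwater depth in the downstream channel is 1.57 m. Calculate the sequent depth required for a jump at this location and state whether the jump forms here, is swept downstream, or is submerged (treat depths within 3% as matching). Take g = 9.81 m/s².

y₂ = 1.85 m; the jump is swept downstream

Fr₁ = V₁/√(g·y₁) = 8.49/√(9.81×0.265) = 5.27.
From the momentum equation for a rectangular channel, y₂/y₁ = ½[√(1 + 8Fr₁²) − 1] = ½[√222.8 − 1] = 6.96.
y₂ = 6.96 × 0.265 = 1.85 m.
Tailwater y_tw = 1.57 m: y_tw < y₂, so the jump is swept downstream.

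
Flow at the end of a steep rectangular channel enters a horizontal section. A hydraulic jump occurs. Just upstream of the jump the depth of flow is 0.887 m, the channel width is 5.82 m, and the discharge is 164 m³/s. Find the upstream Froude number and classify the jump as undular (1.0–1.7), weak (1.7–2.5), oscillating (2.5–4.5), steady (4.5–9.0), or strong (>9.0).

q = Q/b = 164/5.82 = 28.2 m²/s; V₁ = q/y₁ = 31.8 m/s. Fr₁ = V₁/√(g·y₁) = 10.8.
Fr₁ = 10.8 lies in the strong range.

Fr₁ = 10.8; strong jump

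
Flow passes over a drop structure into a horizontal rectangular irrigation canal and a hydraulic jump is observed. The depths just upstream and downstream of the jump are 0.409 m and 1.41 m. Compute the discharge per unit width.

For a rectangular channel the momentum equation gives q² = ½·g·y₁·y₂·(y₁ + y₂) = ½×9.81×0.409×1.41×1.82 = 5.15.
q = √5.15 = 2.27 m²/s.

q = 2.27 m²/s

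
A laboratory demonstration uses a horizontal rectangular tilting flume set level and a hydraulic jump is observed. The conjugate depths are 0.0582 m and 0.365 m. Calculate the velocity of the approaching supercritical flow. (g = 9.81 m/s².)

For a rectangular channel the momentum equation gives q² = ½·g·y₁·y₂·(y₁ + y₂) = ½×9.81×0.0582×0.365×0.423 = 0.0441.
q = √0.0441 = 0.210 m²/s.
V₁ = q/y₁ = 0.210/0.0582 = 3.61 m/s.

V₁ = 3.61 m/s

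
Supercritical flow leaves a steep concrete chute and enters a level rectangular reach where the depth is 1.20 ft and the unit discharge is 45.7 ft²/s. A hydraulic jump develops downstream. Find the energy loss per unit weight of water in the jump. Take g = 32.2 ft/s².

ΔE = 13.6 ft

V₁ = q/y₁ = 45.7/1.20 = 38.1 ft/s. Fr₁ = V₁/√(g·y₁) = 38.1/√(32.2×1.20) = 6.13.
Sequent-depth ratio: y₂/y₁ = ½[√(1 + 8Fr₁²) − 1] = ½[√301.3 − 1] = 8.18.
y₂ = 8.18 × 1.20 = 9.81 ft.
Head loss: ΔE = (y₂ − y₁)³/(4y₁y₂) = (9.81 − 1.20)³/(4×1.20×9.81) = 639/47.1 = 13.6 ft.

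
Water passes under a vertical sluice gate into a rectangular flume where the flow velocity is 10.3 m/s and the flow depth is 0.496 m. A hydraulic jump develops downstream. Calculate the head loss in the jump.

ΔE = 2.72 m

Fr₁ = V₁/√(g·y₁) = 10.3/√(9.81×0.496) = 4.67.
Bélanger equation: y₂/y₁ = ½[√(1 + 8Fr₁²) − 1] = ½[√175.4 − 1] = 6.12.
y₂ = 6.12 × 0.496 = 3.04 m.
Head loss: ΔE = (y₂ − y₁)³/(4y₁y₂) = (3.04 − 0.496)³/(4×0.496×3.04) = 16.4/6.02 = 2.72 m.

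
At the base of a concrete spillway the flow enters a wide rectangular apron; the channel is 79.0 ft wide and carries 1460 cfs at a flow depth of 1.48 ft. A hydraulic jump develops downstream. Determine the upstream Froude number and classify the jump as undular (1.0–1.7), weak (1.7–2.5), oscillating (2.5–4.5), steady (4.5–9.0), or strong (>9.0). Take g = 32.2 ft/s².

Fr₁ = 1.81; weak jump

q = Q/b = 1460/79.0 = 18.5 ft²/s; V₁ = q/y₁ = 12.5 ft/s. Fr₁ = V₁/√(g·y₁) = 1.81.
Fr₁ = 1.81 lies in the weak range.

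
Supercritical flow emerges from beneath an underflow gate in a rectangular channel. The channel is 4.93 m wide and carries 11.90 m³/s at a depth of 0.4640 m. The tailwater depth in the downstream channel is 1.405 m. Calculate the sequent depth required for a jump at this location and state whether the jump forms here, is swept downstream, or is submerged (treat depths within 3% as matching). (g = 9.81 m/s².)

y₂ = 1.385 m; the jump forms here

q = Q/b = 11.90/4.93 = 2.414 m²/s; V₁ = q/y₁ = 5.202 m/s. Fr₁ = V₁/√(g·y₁) = 2.438.
From the momentum equation for a rectangular channel, y₂/y₁ = ½[√(1 + 8Fr₁²) − 1] = ½[√48.563 − 1] = 2.984.
y₂ = 2.984 × 0.4640 = 1.385 m.
Tailwater y_tw = 1.405 m: y_tw ≈ y₂, so the jump forms here.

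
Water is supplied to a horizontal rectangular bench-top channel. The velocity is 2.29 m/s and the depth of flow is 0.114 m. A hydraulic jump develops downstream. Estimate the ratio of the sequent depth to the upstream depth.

y₂/y₁ = 2.60

Fr₁ = V₁/√(g·y₁) = 2.29/√(9.81×0.114) = 2.17.
Sequent-depth ratio: y₂/y₁ = ½[√(1 + 8Fr₁²) − 1] = ½[√38.51 − 1] = 2.60.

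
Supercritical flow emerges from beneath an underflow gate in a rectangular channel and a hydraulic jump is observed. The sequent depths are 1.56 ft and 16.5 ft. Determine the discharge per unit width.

For a rectangular channel the momentum equation gives q² = ½·g·y₁·y₂·(y₁ + y₂) = ½×32.2×1.56×16.5×18.1 = 7484.
q = √7484 = 86.5 ft²/s.

q = 86.5 ft²/s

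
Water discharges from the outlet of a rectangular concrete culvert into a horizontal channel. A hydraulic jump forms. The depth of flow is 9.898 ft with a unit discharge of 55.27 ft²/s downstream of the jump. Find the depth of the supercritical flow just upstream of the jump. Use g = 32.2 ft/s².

y₁ = 1.659 ft

V₂ = q/y₂ = 55.27/9.898 = 5.584 ft/s; Fr₂ = V₂/√(g·y₂) = 0.3128.
The Bélanger relation is symmetric: y₁/y₂ = ½[√(1 + 8Fr₂²) − 1] = ½[√1.7827 − 1] = 0.1676.
y₁ = 0.1676 × 9.898 = 1.659 ft.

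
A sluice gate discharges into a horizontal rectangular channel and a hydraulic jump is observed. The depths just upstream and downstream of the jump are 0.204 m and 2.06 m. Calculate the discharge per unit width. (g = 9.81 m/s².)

For a rectangular channel the momentum equation gives q² = ½·g·y₁·y₂·(y₁ + y₂) = ½×9.81×0.204×2.06×2.26 = 4.67.
q = √4.67 = 2.16 m²/s.

q = 2.16 m²/s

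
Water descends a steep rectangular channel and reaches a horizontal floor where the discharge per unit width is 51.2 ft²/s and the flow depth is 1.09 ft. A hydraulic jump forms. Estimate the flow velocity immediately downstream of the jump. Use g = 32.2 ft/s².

V₁ = q/y₁ = 51.2/1.09 = 47.0 ft/s. Fr₁ = V₁/√(g·y₁) = 47.0/√(32.2×1.09) = 7.93.
By Bélanger, y₂/y₁ = ½[√(1 + 8Fr₁²) − 1] = ½[√503.9 − 1] = 10.7.
y₂ = 10.7 × 1.09 = 11.7 ft.
V₂ = q/y₂ = 51.2/11.7 = 4.38 ft/s.

V₂ = 4.38 ft/s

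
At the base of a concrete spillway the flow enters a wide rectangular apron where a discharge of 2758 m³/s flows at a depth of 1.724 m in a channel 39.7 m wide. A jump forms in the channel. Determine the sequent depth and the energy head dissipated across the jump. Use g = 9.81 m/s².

q = Q/b = 2758/39.7 = 69.47 m²/s; V₁ = q/y₁ = 40.30 m/s. Fr₁ = V₁/√(g·y₁) = 9.799.
Sequent-depth ratio: y₂/y₁ = ½[√(1 + 8Fr₁²) − 1] = ½[√769.10 − 1] = 13.37.
y₂ = 13.37 × 1.724 = 23.04 m.
Head loss: ΔE = (y₂ − y₁)³/(4y₁y₂) = (23.04 − 1.724)³/(4×1.724×23.04) = 9690/158.9 = 60.98 m.

y₂ = 23.04 m; ΔE = 60.98 m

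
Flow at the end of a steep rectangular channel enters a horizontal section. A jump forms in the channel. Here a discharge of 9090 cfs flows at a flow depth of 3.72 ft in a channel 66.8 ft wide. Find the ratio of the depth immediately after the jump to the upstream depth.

q = Q/b = 9090/66.8 = 136 ft²/s; V₁ = q/y₁ = 36.6 ft/s. Fr₁ = V₁/√(g·y₁) = 3.34.
Sequent-depth ratio: y₂/y₁ = ½[√(1 + 8Fr₁²) − 1] = ½[√90.37 − 1] = 4.25.

y₂/y₁ = 4.25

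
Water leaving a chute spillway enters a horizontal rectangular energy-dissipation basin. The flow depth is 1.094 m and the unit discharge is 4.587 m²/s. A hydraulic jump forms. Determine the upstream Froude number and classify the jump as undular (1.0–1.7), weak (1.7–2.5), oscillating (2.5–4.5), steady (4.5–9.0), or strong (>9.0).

Fr₁ = 1.280; undular jump

V₁ = q/y₁ = 4.587/1.094 = 4.193 m/s. Fr₁ = V₁/√(g·y₁) = 4.193/√(9.81×1.094) = 1.280.
Fr₁ = 1.280 lies in the undular range.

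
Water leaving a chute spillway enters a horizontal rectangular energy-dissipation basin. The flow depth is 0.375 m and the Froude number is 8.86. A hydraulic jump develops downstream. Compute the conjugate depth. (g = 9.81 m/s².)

y₂ = 4.51 m

Fr₁ = 8.86 (given).
From the momentum equation for a rectangular channel, y₂/y₁ = ½[√(1 + 8Fr₁²) − 1] = ½[√629.0 − 1] = 12.0.
y₂ = 12.0 × 0.375 = 4.51 m.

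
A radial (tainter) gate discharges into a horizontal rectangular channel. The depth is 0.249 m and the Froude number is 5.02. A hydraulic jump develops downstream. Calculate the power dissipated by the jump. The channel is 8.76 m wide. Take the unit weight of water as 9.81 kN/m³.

P = 280 kW

Fr₁ = 5.02 (given).
By Bélanger, y₂/y₁ = ½[√(1 + 8Fr₁²) − 1] = ½[√202.6 − 1] = 6.62.
y₂ = 6.62 × 0.249 = 1.65 m.
Head loss: ΔE = (y₂ − y₁)³/(4y₁y₂) = (1.65 − 0.249)³/(4×0.249×1.65) = 2.74/1.64 = 1.67 m.
V₁ = Fr₁·√(g·y₁) = 5.02×√(9.81×0.249) = 7.85 m/s; q = V₁·y₁ = 1.95 m²/s. Q = q·b = 1.95 × 8.76 = 17.1 m³/s. P = γ·Q·ΔE = 9.81 × 17.1 × 1.67 = 280 kW.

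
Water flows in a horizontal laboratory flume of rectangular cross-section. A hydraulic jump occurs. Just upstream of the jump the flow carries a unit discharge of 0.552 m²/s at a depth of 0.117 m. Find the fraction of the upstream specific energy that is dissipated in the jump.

V₁ = q/y₁ = 0.552/0.117 = 4.72 m/s. Fr₁ = V₁/√(g·y₁) = 4.72/√(9.81×0.117) = 4.40.
Conjugate-depth relation: y₂/y₁ = ½[√(1 + 8Fr₁²) − 1] = ½[√156.1 − 1] = 5.75.
y₂ = 5.75 × 0.117 = 0.673 m.
E₁ = y₁ + V₁²/2g = 1.25 m. ΔE = (y₂ − y₁)³/(4y₁y₂) = 0.545 m. ΔE/E₁ = 0.545/1.25 = 0.435.

ΔE/E₁ = 0.435 (43.5%)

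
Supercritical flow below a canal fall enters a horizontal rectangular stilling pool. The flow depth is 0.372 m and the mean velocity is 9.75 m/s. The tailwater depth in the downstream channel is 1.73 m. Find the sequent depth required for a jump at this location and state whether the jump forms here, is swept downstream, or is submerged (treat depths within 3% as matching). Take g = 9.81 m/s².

y₂ = 2.51 m; the jump is swept downstream

Fr₁ = V₁/√(g·y₁) = 9.75/√(9.81×0.372) = 5.10.
Sequent-depth ratio: y₂/y₁ = ½[√(1 + 8Fr₁²) − 1] = ½[√209.4 − 1] = 6.74.
y₂ = 6.74 × 0.372 = 2.51 m.
Tailwater y_tw = 1.73 m: y_tw < y₂, so the jump is swept downstream.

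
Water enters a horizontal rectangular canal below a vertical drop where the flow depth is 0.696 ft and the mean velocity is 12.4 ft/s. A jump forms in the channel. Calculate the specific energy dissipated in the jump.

Fr₁ = V₁/√(g·y₁) = 12.4/√(32.2×0.696) = 2.62.
Bélanger equation: y₂/y₁ = ½[√(1 + 8Fr₁²) − 1] = ½[√55.89 − 1] = 3.24.
y₂ = 3.24 × 0.696 = 2.25 ft.
Head loss: ΔE = (y₂ − y₁)³/(4y₁y₂) = (2.25 − 0.696)³/(4×0.696×2.25) = 3.78/6.27 = 0.602 ft.

ΔE = 0.602 ft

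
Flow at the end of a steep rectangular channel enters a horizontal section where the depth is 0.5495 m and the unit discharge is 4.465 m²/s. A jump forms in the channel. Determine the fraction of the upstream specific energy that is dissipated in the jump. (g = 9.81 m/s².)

ΔE/E₁ = 0.329 (32.9%)

V₁ = q/y₁ = 4.465/0.5495 = 8.126 m/s. Fr₁ = V₁/√(g·y₁) = 8.126/√(9.81×0.5495) = 3.500.
Conjugate-depth relation: y₂/y₁ = ½[√(1 + 8Fr₁²) − 1] = ½[√98.985 − 1] = 4.475.
y₂ = 4.475 × 0.5495 = 2.459 m.
E₁ = y₁ + V₁²/2g = 3.915 m. ΔE = (y₂ − y₁)³/(4y₁y₂) = 1.288 m. ΔE/E₁ = 1.288/3.915 = 0.329.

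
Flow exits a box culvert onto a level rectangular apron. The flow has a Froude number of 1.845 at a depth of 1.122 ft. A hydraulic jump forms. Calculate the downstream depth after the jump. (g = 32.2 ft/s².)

y₂ = 2.420 ft

Fr₁ = 1.845 (given).
By Bélanger, y₂/y₁ = ½[√(1 + 8Fr₁²) − 1] = ½[√28.232 − 1] = 2.157.
y₂ = 2.157 × 1.122 = 2.420 ft.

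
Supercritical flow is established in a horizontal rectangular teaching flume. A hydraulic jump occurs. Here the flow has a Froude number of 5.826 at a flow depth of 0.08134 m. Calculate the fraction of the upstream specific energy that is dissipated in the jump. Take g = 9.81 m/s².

ΔE/E₁ = 0.553 (55.3%)

Fr₁ = 5.826 (given).
Bélanger equation: y₂/y₁ = ½[√(1 + 8Fr₁²) − 1] = ½[√272.54 − 1] = 7.754.
y₂ = 7.754 × 0.08134 = 0.6307 m.
E₁ = y₁(1 + Fr₁²/2) = 0.08134×(1 + 5.826²/2) = 1.462 m. ΔE = (y₂ − y₁)³/(4y₁y₂) = 0.8081 m. ΔE/E₁ = 0.8081/1.462 = 0.553.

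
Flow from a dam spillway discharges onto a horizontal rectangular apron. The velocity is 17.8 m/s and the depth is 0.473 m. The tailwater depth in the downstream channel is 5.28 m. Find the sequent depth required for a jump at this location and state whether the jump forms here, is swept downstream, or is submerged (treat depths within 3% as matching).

y₂ = 5.30 m; the jump forms here

Fr₁ = V₁/√(g·y₁) = 17.8/√(9.81×0.473) = 8.26.
Sequent-depth ratio: y₂/y₁ = ½[√(1 + 8Fr₁²) − 1] = ½[√547.3 − 1] = 11.2.
y₂ = 11.2 × 0.473 = 5.30 m.
Tailwater y_tw = 5.28 m: y_tw ≈ y₂, so the jump forms here.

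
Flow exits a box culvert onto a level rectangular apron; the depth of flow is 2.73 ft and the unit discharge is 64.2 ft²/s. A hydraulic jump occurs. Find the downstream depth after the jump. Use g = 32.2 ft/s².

y₂ = 8.41 ft

V₁ = q/y₁ = 64.2/2.73 = 23.5 ft/s. Fr₁ = V₁/√(g·y₁) = 23.5/√(32.2×2.73) = 2.51.
Conjugate-depth relation: y₂/y₁ = ½[√(1 + 8Fr₁²) − 1] = ½[√51.33 − 1] = 3.08.
y₂ = 3.08 × 2.73 = 8.41 ft.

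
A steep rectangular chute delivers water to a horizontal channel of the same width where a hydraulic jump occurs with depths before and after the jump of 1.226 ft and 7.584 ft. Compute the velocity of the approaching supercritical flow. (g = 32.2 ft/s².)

V₁ = 29.62 ft/s

For a rectangular channel the momentum equation gives q² = ½·g·y₁·y₂·(y₁ + y₂) = ½×32.2×1.226×7.584×8.810 = 1319.
q = √1319 = 36.32 ft²/s.
V₁ = q/y₁ = 36.32/1.226 = 29.62 ft/s.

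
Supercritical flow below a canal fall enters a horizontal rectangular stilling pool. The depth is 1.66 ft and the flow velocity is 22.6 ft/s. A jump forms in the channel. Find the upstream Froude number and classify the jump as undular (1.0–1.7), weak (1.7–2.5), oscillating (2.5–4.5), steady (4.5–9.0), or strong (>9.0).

Fr₁ = V₁/√(g·y₁) = 22.6/√(32.2×1.66) = 3.09.
Fr₁ = 3.09 lies in the oscillating range.

Fr₁ = 3.09; oscillating jump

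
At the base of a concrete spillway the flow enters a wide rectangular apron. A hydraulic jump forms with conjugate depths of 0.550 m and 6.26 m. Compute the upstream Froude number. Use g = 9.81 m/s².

Fr₁ = 8.39

For a rectangular channel the momentum equation gives q² = ½·g·y₁·y₂·(y₁ + y₂) = ½×9.81×0.550×6.26×6.81 = 115.
q = √115 = 10.7 m²/s.
V₁ = q/y₁ = 19.5 m/s; Fr₁ = V₁/√(g·y₁) = 8.39.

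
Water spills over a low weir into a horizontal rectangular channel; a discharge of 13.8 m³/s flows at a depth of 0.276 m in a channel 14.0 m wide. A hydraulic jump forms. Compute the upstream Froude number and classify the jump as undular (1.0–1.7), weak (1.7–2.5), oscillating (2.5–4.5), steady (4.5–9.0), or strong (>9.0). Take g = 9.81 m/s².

Fr₁ = 2.17; weak jump

q = Q/b = 13.8/14.0 = 0.986 m²/s; V₁ = q/y₁ = 3.57 m/s. Fr₁ = V₁/√(g·y₁) = 2.17.
Fr₁ = 2.17 lies in the weak range.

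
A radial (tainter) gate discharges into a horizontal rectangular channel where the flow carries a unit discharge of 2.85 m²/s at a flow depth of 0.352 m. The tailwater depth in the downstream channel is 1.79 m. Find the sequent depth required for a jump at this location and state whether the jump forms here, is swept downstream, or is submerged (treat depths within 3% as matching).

V₁ = q/y₁ = 2.85/0.352 = 8.10 m/s. Fr₁ = V₁/√(g·y₁) = 8.10/√(9.81×0.352) = 4.36.
Sequent-depth ratio: y₂/y₁ = ½[√(1 + 8Fr₁²) − 1] = ½[√152.9 − 1] = 5.68.
y₂ = 5.68 × 0.352 = 2.00 m.
Tailwater y_tw = 1.79 m: y_tw < y₂, so the jump is swept downstream.

y₂ = 2.00 m; the jump is swept downstream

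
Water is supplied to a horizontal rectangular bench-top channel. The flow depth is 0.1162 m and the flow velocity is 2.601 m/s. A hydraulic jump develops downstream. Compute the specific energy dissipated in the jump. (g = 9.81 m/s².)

ΔE = 0.07579 m

Fr₁ = V₁/√(g·y₁) = 2.601/√(9.81×0.1162) = 2.436.
Bélanger equation: y₂/y₁ = ½[√(1 + 8Fr₁²) − 1] = ½[√48.478 − 1] = 2.981.
y₂ = 2.981 × 0.1162 = 0.3464 m.
Head loss: ΔE = (y₂ − y₁)³/(4y₁y₂) = (0.3464 − 0.1162)³/(4×0.1162×0.3464) = 0.01220/0.1610 = 0.07579 m.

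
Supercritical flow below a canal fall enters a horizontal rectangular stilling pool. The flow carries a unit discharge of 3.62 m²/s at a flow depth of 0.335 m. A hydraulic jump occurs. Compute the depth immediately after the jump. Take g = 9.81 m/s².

y₂ = 2.66 m

V₁ = q/y₁ = 3.62/0.335 = 10.8 m/s. Fr₁ = V₁/√(g·y₁) = 10.8/√(9.81×0.335) = 5.96.
By Bélanger, y₂/y₁ = ½[√(1 + 8Fr₁²) − 1] = ½[√285.3 − 1] = 7.94.
y₂ = 7.94 × 0.335 = 2.66 m.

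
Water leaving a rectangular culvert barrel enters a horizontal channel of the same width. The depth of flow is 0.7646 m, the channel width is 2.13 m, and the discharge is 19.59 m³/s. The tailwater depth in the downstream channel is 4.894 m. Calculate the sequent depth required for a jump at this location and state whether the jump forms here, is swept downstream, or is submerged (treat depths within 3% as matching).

y₂ = 4.382 m; the jump is submerged

q = Q/b = 19.59/2.13 = 9.197 m²/s; V₁ = q/y₁ = 12.03 m/s. Fr₁ = V₁/√(g·y₁) = 4.392.
By Bélanger, y₂/y₁ = ½[√(1 + 8Fr₁²) − 1] = ½[√155.32 − 1] = 5.731.
y₂ = 5.731 × 0.7646 = 4.382 m.
Tailwater y_tw = 4.894 m: y_tw > y₂, so the jump is submerged.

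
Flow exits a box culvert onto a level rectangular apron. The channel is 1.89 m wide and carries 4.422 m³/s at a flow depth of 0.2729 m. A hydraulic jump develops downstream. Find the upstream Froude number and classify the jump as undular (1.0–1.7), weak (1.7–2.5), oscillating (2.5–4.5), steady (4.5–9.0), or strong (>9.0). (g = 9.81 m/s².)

Fr₁ = 5.240; steady jump

q = Q/b = 4.422/1.89 = 2.340 m²/s; V₁ = q/y₁ = 8.573 m/s. Fr₁ = V₁/√(g·y₁) = 5.240.
Fr₁ = 5.240 lies in the steady range.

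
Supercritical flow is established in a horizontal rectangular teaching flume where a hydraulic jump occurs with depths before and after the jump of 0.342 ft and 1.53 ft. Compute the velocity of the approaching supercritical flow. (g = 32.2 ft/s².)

V₁ = 11.6 ft/s

For a rectangular channel the momentum equation gives q² = ½·g·y₁·y₂·(y₁ + y₂) = ½×32.2×0.342×1.53×1.87 = 15.8.
q = √15.8 = 3.97 ft²/s.
V₁ = q/y₁ = 3.97/0.342 = 11.6 ft/s.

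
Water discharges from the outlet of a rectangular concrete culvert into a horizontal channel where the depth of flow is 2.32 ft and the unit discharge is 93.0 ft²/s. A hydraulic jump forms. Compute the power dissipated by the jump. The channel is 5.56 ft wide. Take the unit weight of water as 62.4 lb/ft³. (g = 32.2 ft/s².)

P = 733 hp

V₁ = q/y₁ = 93.0/2.32 = 40.1 ft/s. Fr₁ = V₁/√(g·y₁) = 40.1/√(32.2×2.32) = 4.64.
Conjugate-depth relation: y₂/y₁ = ½[√(1 + 8Fr₁²) − 1] = ½[√173.1 − 1] = 6.08.
y₂ = 6.08 × 2.32 = 14.1 ft.
V₂ = q/y₂ = 93.0/14.1 = 6.60 ft/s. E₁ = y₁ + V₁²/2g = 27.3 ft; E₂ = y₂ + V₂²/2g = 14.8 ft. ΔE = E₁ − E₂ = 12.5 ft.
Q = q·b = 93.0 × 5.56 = 517 cfs. P = γ·Q·ΔE/550 = 62.4 × 517 × 12.5 / 550 = 733 hp.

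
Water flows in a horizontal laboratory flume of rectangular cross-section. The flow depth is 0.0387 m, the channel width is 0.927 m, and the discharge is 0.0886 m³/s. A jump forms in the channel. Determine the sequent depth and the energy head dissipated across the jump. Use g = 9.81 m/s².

q = Q/b = 0.0886/0.927 = 0.0956 m²/s; V₁ = q/y₁ = 2.47 m/s. Fr₁ = V₁/√(g·y₁) = 4.01.
Bélanger equation: y₂/y₁ = ½[√(1 + 8Fr₁²) − 1] = ½[√129.5 − 1] = 5.19.
y₂ = 5.19 × 0.0387 = 0.201 m.
V₂ = q/y₂ = 0.0956/0.201 = 0.476 m/s. E₁ = y₁ + V₁²/2g = 0.350 m; E₂ = y₂ + V₂²/2g = 0.212 m. ΔE = E₁ − E₂ = 0.137 m.

y₂ = 0.201 m; ΔE = 0.137 m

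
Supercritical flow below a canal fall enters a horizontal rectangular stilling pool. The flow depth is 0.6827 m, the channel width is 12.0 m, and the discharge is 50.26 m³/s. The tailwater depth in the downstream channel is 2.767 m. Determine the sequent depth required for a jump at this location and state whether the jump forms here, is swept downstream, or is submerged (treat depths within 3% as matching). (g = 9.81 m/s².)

y₂ = 1.973 m; the jump is submerged

q = Q/b = 50.26/12.0 = 4.188 m²/s; V₁ = q/y₁ = 6.135 m/s. Fr₁ = V₁/√(g·y₁) = 2.371.
Bélanger equation: y₂/y₁ = ½[√(1 + 8Fr₁²) − 1] = ½[√45.959 − 1] = 2.890.
y₂ = 2.890 × 0.6827 = 1.973 m.
Tailwater y_tw = 2.767 m: y_tw > y₂, so the jump is submerged.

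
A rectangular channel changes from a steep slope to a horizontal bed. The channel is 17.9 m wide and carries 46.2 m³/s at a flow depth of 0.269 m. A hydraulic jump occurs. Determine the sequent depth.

q = Q/b = 46.2/17.9 = 2.58 m²/s; V₁ = q/y₁ = 9.59 m/s. Fr₁ = V₁/√(g·y₁) = 5.91.
From the momentum equation for a rectangular channel, y₂/y₁ = ½[√(1 + 8Fr₁²) − 1] = ½[√280.1 − 1] = 7.87.
y₂ = 7.87 × 0.269 = 2.12 m.

y₂ = 2.12 m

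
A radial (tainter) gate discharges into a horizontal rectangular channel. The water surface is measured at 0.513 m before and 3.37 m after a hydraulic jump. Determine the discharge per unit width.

For a rectangular channel the momentum equation gives q² = ½·g·y₁·y₂·(y₁ + y₂) = ½×9.81×0.513×3.37×3.88 = 32.9.
q = √32.9 = 5.74 m²/s.

q = 5.74 m²/s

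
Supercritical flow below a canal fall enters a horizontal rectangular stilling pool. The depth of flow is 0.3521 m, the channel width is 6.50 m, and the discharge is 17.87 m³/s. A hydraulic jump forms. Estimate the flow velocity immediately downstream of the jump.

q = Q/b = 17.87/6.50 = 2.749 m²/s; V₁ = q/y₁ = 7.808 m/s. Fr₁ = V₁/√(g·y₁) = 4.201.
Bélanger equation: y₂/y₁ = ½[√(1 + 8Fr₁²) − 1] = ½[√142.20 − 1] = 5.462.
y₂ = 5.462 × 0.3521 = 1.923 m.
V₂ = q/y₂ = 2.749/1.923 = 1.429 m/s.

V₂ = 1.429 m/s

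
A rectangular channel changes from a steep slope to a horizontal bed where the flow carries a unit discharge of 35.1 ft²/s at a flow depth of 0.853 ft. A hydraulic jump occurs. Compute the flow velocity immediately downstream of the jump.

V₂ = 3.88 ft/s

V₁ = q/y₁ = 35.1/0.853 = 41.1 ft/s. Fr₁ = V₁/√(g·y₁) = 41.1/√(32.2×0.853) = 7.85.
Sequent-depth ratio: y₂/y₁ = ½[√(1 + 8Fr₁²) − 1] = ½[√494.2 − 1] = 10.6.
y₂ = 10.6 × 0.853 = 9.05 ft.
V₂ = q/y₂ = 35.1/9.05 = 3.88 ft/s.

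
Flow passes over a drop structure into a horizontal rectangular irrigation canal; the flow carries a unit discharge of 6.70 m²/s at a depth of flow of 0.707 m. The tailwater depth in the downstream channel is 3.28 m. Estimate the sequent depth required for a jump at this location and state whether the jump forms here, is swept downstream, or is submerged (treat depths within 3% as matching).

y₂ = 3.26 m; the jump forms here

V₁ = q/y₁ = 6.70/0.707 = 9.48 m/s. Fr₁ = V₁/√(g·y₁) = 9.48/√(9.81×0.707) = 3.60.
Conjugate-depth relation: y₂/y₁ = ½[√(1 + 8Fr₁²) − 1] = ½[√104.6 − 1] = 4.61.
y₂ = 4.61 × 0.707 = 3.26 m.
Tailwater y_tw = 3.28 m: y_tw ≈ y₂, so the jump forms here.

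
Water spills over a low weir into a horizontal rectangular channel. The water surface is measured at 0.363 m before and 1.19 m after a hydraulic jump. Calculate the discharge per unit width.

For a rectangular channel the momentum equation gives q² = ½·g·y₁·y₂·(y₁ + y₂) = ½×9.81×0.363×1.19×1.55 = 3.29.
q = √3.29 = 1.81 m²/s.

q = 1.81 m²/s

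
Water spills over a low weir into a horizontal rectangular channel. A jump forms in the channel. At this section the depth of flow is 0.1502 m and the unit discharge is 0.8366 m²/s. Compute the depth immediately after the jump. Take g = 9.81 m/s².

y₂ = 0.9025 m

V₁ = q/y₁ = 0.8366/0.1502 = 5.570 m/s. Fr₁ = V₁/√(g·y₁) = 5.570/√(9.81×0.1502) = 4.589.
Bélanger equation: y₂/y₁ = ½[√(1 + 8Fr₁²) − 1] = ½[√169.44 − 1] = 6.008.
y₂ = 6.008 × 0.1502 = 0.9025 m.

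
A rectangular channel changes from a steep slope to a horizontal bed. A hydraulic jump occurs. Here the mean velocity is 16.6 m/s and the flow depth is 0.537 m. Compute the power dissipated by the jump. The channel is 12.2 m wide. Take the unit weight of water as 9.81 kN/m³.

Fr₁ = V₁/√(g·y₁) = 16.6/√(9.81×0.537) = 7.23.
Conjugate-depth relation: y₂/y₁ = ½[√(1 + 8Fr₁²) − 1] = ½[√419.5 − 1] = 9.74.
y₂ = 9.74 × 0.537 = 5.23 m.
q = V₁·y₁ = 16.6 × 0.537 = 8.91 m²/s. V₂ = q/y₂ = 8.91/5.23 = 1.70 m/s. E₁ = y₁ + V₁²/2g = 14.6 m; E₂ = y₂ + V₂²/2g = 5.38 m. ΔE = E₁ − E₂ = 9.20 m.
Q = q·b = 8.91 × 12.2 = 109 m³/s. P = γ·Q·ΔE = 9.81 × 109 × 9.20 = 9819 kW.

P = 9819 kW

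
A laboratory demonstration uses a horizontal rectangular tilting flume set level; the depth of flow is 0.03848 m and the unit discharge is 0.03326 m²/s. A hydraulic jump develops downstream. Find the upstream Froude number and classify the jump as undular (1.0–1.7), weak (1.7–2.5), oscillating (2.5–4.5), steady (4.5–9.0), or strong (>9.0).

Fr₁ = 1.407; undular jump

V₁ = q/y₁ = 0.03326/0.03848 = 0.8643 m/s. Fr₁ = V₁/√(g·y₁) = 0.8643/√(9.81×0.03848) = 1.407.
Fr₁ = 1.407 lies in the undular range.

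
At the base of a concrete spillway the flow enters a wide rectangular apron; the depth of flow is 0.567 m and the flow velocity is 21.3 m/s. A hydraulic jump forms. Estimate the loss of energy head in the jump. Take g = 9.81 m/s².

ΔE = 16.6 m

Fr₁ = V₁/√(g·y₁) = 21.3/√(9.81×0.567) = 9.03.
Sequent-depth ratio: y₂/y₁ = ½[√(1 + 8Fr₁²) − 1] = ½[√653.5 − 1] = 12.3.
y₂ = 12.3 × 0.567 = 6.96 m.
q = V₁·y₁ = 21.3 × 0.567 = 12.1 m²/s. V₂ = q/y₂ = 12.1/6.96 = 1.73 m/s. E₁ = y₁ + V₁²/2g = 23.7 m; E₂ = y₂ + V₂²/2g = 7.12 m. ΔE = E₁ − E₂ = 16.6 m.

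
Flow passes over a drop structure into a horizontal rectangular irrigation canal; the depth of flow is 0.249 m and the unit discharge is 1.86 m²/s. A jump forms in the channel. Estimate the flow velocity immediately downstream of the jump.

V₂ = 1.19 m/s

V₁ = q/y₁ = 1.86/0.249 = 7.47 m/s. Fr₁ = V₁/√(g·y₁) = 7.47/√(9.81×0.249) = 4.78.
Bélanger equation: y₂/y₁ = ½[√(1 + 8Fr₁²) − 1] = ½[√183.7 − 1] = 6.28.
y₂ = 6.28 × 0.249 = 1.56 m.
V₂ = q/y₂ = 1.86/1.56 = 1.19 m/s.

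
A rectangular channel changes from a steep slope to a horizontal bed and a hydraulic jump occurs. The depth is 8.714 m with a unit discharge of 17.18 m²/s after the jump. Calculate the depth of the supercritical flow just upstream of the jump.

y₁ = 0.7311 m

V₂ = q/y₂ = 17.18/8.714 = 1.972 m/s; Fr₂ = V₂/√(g·y₂) = 0.2132.
From the momentum equation (using Fr₂), y₁/y₂ = ½[√(1 + 8Fr₂²) − 1] = ½[√1.3638 − 1] = 0.08390.
y₁ = 0.08390 × 8.714 = 0.7311 m.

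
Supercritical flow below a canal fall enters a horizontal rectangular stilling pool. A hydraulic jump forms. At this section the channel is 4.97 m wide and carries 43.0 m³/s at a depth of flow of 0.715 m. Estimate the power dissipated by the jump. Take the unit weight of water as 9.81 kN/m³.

q = Q/b = 43.0/4.97 = 8.65 m²/s; V₁ = q/y₁ = 12.1 m/s. Fr₁ = V₁/√(g·y₁) = 4.57.
Sequent-depth ratio: y₂/y₁ = ½[√(1 + 8Fr₁²) − 1] = ½[√168.0 − 1] = 5.98.
y₂ = 5.98 × 0.715 = 4.28 m.
V₂ = q/y₂ = 8.65/4.28 = 2.02 m/s. E₁ = y₁ + V₁²/2g = 8.18 m; E₂ = y₂ + V₂²/2g = 4.48 m. ΔE = E₁ − E₂ = 3.69 m.
P = γ·Q·ΔE = 9.81 × 43.0 × 3.69 = 1558 kW.

P = 1558 kW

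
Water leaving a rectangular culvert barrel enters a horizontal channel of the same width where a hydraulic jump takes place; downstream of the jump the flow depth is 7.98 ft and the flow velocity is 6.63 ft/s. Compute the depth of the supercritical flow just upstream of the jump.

y₁ = 2.15 ft

Fr₂ = V₂/√(g·y₂) = 6.63/√(32.2×7.98) = 0.414.
From the momentum equation (using Fr₂), y₁/y₂ = ½[√(1 + 8Fr₂²) − 1] = ½[√2.369 − 1] = 0.270.
y₁ = 0.270 × 7.98 = 2.15 ft.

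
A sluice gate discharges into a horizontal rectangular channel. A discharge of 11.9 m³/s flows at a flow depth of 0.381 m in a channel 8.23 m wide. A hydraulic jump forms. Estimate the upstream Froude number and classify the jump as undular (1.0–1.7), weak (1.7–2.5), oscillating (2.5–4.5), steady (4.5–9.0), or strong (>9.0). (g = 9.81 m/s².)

Fr₁ = 1.96; weak jump

q = Q/b = 11.9/8.23 = 1.45 m²/s; V₁ = q/y₁ = 3.80 m/s. Fr₁ = V₁/√(g·y₁) = 1.96.
Fr₁ = 1.96 lies in the weak range.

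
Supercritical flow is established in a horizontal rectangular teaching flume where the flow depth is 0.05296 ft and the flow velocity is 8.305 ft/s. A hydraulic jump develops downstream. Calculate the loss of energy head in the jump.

Fr₁ = V₁/√(g·y₁) = 8.305/√(32.2×0.05296) = 6.360.
Sequent-depth ratio: y₂/y₁ = ½[√(1 + 8Fr₁²) − 1] = ½[√324.57 − 1] = 8.508.
y₂ = 8.508 × 0.05296 = 0.4506 ft.
q = V₁·y₁ = 8.305 × 0.05296 = 0.4398 ft²/s. V₂ = q/y₂ = 0.4398/0.4506 = 0.9762 ft/s. E₁ = y₁ + V₁²/2g = 1.124 ft; E₂ = y₂ + V₂²/2g = 0.4654 ft. ΔE = E₁ − E₂ = 0.6586 ft.

ΔE = 0.6586 ft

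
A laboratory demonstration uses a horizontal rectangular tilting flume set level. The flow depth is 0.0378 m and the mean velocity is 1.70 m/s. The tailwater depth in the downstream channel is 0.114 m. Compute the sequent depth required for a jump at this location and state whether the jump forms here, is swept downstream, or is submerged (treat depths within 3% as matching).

y₂ = 0.132 m; the jump is swept downstream

Fr₁ = V₁/√(g·y₁) = 1.70/√(9.81×0.0378) = 2.79.
Conjugate-depth relation: y₂/y₁ = ½[√(1 + 8Fr₁²) − 1] = ½[√63.35 − 1] = 3.48.
y₂ = 3.48 × 0.0378 = 0.132 m.
Tailwater y_tw = 0.114 m: y_tw < y₂, so the jump is swept downstream.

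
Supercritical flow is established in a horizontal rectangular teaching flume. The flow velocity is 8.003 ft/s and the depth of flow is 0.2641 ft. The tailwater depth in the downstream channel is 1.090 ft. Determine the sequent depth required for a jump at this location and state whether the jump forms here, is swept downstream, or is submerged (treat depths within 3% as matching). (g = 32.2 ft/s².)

y₂ = 0.9014 ft; the jump is submerged

Fr₁ = V₁/√(g·y₁) = 8.003/√(32.2×0.2641) = 2.744.
From the momentum equation for a rectangular channel, y₂/y₁ = ½[√(1 + 8Fr₁²) − 1] = ½[√61.252 − 1] = 3.413.
y₂ = 3.413 × 0.2641 = 0.9014 ft.
Tailwater y_tw = 1.090 ft: y_tw > y₂, so the jump is submerged.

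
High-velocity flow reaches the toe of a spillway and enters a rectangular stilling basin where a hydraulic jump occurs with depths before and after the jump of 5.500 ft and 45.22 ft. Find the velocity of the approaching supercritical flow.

V₁ = 81.94 ft/s

For a rectangular channel the momentum equation gives q² = ½·g·y₁·y₂·(y₁ + y₂) = ½×32.2×5.500×45.22×50.72 = 203095.
q = √203095 = 450.7 ft²/s.
V₁ = q/y₁ = 450.7/5.500 = 81.94 ft/s.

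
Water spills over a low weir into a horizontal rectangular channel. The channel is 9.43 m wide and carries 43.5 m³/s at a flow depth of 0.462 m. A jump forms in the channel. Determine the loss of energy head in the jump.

q = Q/b = 43.5/9.43 = 4.61 m²/s; V₁ = q/y₁ = 9.98 m/s. Fr₁ = V₁/√(g·y₁) = 4.69.
Conjugate-depth relation: y₂/y₁ = ½[√(1 + 8Fr₁²) − 1] = ½[√177.0 − 1] = 6.15.
y₂ = 6.15 × 0.462 = 2.84 m.
V₂ = q/y₂ = 4.61/2.84 = 1.62 m/s. E₁ = y₁ + V₁²/2g = 5.54 m; E₂ = y₂ + V₂²/2g = 2.98 m. ΔE = E₁ − E₂ = 2.57 m.

ΔE = 2.57 m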